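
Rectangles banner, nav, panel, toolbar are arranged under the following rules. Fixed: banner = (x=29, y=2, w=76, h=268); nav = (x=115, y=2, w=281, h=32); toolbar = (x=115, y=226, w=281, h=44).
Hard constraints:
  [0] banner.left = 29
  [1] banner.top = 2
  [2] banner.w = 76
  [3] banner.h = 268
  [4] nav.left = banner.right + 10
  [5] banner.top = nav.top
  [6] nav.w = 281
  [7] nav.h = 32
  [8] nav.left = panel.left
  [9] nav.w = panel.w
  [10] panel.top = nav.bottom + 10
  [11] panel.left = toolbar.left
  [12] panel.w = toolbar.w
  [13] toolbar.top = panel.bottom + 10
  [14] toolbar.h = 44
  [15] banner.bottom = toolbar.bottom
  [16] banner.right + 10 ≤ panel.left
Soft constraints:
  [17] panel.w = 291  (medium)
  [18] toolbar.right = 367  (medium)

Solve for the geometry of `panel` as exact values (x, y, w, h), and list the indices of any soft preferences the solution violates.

1. panel.x = 115  [nav.left = panel.left]
2. panel.w = 281  [nav.w = panel.w]
3. panel.y = 44  [panel.top = nav.bottom + 10]
4. panel.h = 172  [toolbar.top = panel.bottom + 10]

panel = (x=115, y=44, w=281, h=172)
violated soft preferences: 17, 18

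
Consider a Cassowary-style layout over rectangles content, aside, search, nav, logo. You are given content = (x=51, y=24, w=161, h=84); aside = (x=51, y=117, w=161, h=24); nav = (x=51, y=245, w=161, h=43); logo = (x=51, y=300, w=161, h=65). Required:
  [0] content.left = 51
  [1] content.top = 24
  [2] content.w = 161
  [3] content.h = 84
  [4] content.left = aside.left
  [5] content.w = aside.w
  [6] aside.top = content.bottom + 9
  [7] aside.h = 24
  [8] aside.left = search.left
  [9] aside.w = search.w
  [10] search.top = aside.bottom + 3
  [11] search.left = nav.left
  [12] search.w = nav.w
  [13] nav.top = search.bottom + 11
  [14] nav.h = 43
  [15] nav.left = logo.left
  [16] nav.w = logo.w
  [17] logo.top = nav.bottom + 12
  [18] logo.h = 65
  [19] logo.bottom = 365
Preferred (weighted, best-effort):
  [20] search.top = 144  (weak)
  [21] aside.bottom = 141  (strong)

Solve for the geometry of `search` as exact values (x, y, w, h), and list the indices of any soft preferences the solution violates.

1. search.x = 51  [aside.left = search.left]
2. search.w = 161  [aside.w = search.w]
3. search.y = 144  [search.top = aside.bottom + 3]
4. search.h = 90  [nav.top = search.bottom + 11]

search = (x=51, y=144, w=161, h=90)
violated soft preferences: none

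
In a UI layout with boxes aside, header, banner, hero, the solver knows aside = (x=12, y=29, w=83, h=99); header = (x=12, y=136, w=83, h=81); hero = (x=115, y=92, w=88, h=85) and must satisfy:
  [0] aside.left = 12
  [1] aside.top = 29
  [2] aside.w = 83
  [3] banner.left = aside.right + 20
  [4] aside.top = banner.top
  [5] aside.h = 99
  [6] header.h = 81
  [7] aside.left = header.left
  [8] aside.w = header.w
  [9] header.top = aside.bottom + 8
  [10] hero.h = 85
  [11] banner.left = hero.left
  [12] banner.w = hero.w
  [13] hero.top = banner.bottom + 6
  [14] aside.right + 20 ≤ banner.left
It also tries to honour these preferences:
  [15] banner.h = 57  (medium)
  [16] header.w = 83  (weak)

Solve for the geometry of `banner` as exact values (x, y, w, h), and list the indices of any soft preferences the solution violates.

banner = (x=115, y=29, w=88, h=57)
violated soft preferences: none

1. banner.x = 115  [banner.left = aside.right + 20]
2. banner.y = 29  [aside.top = banner.top]
3. banner.w = 88  [banner.w = hero.w]
4. banner.h = 57  [hero.top = banner.bottom + 6]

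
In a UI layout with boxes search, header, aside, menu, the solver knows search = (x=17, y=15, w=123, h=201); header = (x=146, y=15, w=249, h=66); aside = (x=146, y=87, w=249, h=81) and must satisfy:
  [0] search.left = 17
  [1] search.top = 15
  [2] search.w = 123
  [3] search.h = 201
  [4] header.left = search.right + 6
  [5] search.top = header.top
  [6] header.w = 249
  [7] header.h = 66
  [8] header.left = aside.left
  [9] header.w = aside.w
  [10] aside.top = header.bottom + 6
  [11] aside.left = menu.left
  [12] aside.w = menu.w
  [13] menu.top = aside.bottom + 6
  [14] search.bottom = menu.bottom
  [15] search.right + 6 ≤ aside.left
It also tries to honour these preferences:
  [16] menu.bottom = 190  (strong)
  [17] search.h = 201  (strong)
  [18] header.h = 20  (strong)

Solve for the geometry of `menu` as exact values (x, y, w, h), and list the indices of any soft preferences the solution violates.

1. menu.x = 146  [aside.left = menu.left]
2. menu.w = 249  [aside.w = menu.w]
3. menu.y = 174  [menu.top = aside.bottom + 6]
4. menu.h = 42  [search.bottom = menu.bottom]

menu = (x=146, y=174, w=249, h=42)
violated soft preferences: 16, 18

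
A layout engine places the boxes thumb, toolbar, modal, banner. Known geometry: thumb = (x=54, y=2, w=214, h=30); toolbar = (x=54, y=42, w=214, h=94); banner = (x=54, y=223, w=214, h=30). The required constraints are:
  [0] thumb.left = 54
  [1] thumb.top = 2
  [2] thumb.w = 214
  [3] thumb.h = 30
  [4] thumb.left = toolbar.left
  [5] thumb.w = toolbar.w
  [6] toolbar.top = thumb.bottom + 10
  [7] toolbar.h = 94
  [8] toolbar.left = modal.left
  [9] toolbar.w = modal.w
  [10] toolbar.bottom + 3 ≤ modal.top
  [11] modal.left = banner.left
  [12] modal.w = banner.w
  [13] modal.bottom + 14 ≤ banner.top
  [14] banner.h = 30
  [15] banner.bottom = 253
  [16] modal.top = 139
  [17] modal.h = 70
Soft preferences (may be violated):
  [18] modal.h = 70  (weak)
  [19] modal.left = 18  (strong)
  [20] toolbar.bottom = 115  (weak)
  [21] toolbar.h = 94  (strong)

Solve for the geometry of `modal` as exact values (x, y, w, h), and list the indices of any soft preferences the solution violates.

modal = (x=54, y=139, w=214, h=70)
violated soft preferences: 19, 20

1. modal.x = 54  [toolbar.left = modal.left]
2. modal.w = 214  [toolbar.w = modal.w]
3. modal.y = 139  [modal.top = 139]
4. modal.h = 70  [modal.h = 70]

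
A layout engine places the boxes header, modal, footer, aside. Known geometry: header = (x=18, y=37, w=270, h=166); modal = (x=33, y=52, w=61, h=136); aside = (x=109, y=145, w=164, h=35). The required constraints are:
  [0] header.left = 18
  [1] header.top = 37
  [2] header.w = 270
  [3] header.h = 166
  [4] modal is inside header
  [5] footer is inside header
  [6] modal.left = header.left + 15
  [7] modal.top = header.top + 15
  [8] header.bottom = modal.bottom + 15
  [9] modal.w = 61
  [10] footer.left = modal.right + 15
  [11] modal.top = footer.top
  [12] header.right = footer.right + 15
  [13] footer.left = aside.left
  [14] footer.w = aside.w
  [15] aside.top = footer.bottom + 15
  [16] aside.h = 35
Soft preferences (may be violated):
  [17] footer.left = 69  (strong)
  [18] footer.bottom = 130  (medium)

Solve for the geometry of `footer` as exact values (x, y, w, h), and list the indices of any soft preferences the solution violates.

footer = (x=109, y=52, w=164, h=78)
violated soft preferences: 17

1. footer.x = 109  [footer.left = modal.right + 15]
2. footer.y = 52  [modal.top = footer.top]
3. footer.w = 164  [header.right = footer.right + 15]
4. footer.h = 78  [aside.top = footer.bottom + 15]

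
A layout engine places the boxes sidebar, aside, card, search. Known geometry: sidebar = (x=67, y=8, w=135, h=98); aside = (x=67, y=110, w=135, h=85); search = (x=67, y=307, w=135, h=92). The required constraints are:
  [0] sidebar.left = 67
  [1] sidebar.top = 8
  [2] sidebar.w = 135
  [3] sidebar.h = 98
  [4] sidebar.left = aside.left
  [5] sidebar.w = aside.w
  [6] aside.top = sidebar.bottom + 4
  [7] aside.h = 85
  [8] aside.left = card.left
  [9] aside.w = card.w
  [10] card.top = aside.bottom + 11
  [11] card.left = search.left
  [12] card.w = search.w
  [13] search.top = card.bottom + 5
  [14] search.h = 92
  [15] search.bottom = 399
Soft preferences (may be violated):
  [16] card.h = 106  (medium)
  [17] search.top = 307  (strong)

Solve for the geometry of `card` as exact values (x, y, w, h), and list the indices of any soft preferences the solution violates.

card = (x=67, y=206, w=135, h=96)
violated soft preferences: 16

1. card.x = 67  [aside.left = card.left]
2. card.w = 135  [aside.w = card.w]
3. card.y = 206  [card.top = aside.bottom + 11]
4. card.h = 96  [search.top = card.bottom + 5]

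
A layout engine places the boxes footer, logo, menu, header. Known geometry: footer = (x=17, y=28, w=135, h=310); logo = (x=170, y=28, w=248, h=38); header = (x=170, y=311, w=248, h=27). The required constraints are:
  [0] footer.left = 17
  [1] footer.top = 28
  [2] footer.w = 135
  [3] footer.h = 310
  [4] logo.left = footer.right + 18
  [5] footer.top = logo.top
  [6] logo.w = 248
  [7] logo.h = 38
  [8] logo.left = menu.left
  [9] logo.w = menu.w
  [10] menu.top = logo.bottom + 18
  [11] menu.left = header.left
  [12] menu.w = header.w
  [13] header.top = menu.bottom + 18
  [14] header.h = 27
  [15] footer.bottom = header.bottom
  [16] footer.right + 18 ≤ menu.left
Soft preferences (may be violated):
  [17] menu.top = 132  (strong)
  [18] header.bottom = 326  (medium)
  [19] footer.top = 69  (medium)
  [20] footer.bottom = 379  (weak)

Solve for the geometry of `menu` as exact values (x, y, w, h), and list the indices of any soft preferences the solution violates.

menu = (x=170, y=84, w=248, h=209)
violated soft preferences: 17, 18, 19, 20

1. menu.x = 170  [logo.left = menu.left]
2. menu.w = 248  [logo.w = menu.w]
3. menu.y = 84  [menu.top = logo.bottom + 18]
4. menu.h = 209  [header.top = menu.bottom + 18]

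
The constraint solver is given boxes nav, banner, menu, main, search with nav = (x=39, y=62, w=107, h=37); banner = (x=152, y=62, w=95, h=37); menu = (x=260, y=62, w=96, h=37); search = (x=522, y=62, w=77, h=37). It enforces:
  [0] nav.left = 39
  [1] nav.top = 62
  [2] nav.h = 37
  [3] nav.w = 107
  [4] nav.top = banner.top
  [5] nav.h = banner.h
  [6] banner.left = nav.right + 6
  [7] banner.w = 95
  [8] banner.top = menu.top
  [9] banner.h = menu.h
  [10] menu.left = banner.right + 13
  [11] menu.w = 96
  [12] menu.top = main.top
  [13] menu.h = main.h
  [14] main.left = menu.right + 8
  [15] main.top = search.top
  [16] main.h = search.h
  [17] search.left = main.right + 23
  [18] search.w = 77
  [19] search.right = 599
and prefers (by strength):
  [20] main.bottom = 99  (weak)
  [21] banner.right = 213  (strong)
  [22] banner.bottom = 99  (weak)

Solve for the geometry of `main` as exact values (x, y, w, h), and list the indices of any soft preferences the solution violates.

1. main.y = 62  [menu.top = main.top]
2. main.h = 37  [menu.h = main.h]
3. main.x = 364  [main.left = menu.right + 8]
4. main.w = 135  [search.left = main.right + 23]

main = (x=364, y=62, w=135, h=37)
violated soft preferences: 21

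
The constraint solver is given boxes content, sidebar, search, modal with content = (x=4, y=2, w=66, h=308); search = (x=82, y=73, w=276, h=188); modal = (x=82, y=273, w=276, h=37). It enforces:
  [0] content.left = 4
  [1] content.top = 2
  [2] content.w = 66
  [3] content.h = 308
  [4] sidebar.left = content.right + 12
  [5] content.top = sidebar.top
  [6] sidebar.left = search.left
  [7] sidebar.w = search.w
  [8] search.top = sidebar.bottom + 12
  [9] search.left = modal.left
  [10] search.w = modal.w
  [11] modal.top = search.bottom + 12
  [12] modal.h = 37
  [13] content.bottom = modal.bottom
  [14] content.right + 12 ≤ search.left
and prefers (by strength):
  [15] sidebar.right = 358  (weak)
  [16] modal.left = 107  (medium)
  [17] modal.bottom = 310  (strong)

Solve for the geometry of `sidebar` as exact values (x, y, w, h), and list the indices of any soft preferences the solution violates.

1. sidebar.x = 82  [sidebar.left = content.right + 12]
2. sidebar.y = 2  [content.top = sidebar.top]
3. sidebar.w = 276  [sidebar.w = search.w]
4. sidebar.h = 59  [search.top = sidebar.bottom + 12]

sidebar = (x=82, y=2, w=276, h=59)
violated soft preferences: 16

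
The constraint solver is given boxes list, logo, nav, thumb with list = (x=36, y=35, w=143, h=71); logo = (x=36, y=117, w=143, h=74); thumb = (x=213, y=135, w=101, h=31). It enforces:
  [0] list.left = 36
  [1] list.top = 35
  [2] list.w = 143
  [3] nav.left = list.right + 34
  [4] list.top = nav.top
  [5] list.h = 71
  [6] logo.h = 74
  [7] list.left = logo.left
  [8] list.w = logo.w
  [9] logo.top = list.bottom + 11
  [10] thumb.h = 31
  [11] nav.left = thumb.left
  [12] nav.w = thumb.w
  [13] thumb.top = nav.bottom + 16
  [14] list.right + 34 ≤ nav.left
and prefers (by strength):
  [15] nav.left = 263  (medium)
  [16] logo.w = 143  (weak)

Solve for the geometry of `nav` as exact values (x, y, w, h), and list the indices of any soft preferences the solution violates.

1. nav.x = 213  [nav.left = list.right + 34]
2. nav.y = 35  [list.top = nav.top]
3. nav.w = 101  [nav.w = thumb.w]
4. nav.h = 84  [thumb.top = nav.bottom + 16]

nav = (x=213, y=35, w=101, h=84)
violated soft preferences: 15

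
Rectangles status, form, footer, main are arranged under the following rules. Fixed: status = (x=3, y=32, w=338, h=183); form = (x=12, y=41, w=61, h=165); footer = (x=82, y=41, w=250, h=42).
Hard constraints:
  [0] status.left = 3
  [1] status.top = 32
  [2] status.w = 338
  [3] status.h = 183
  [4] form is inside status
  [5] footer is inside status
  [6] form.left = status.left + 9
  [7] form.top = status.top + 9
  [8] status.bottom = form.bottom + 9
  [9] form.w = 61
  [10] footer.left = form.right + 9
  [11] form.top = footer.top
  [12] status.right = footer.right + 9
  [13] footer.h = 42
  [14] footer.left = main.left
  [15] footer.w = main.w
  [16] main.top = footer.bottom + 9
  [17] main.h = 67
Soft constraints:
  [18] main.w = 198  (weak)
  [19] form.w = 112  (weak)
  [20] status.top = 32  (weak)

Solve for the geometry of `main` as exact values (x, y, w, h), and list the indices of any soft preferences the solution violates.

main = (x=82, y=92, w=250, h=67)
violated soft preferences: 18, 19

1. main.x = 82  [footer.left = main.left]
2. main.w = 250  [footer.w = main.w]
3. main.y = 92  [main.top = footer.bottom + 9]
4. main.h = 67  [main.h = 67]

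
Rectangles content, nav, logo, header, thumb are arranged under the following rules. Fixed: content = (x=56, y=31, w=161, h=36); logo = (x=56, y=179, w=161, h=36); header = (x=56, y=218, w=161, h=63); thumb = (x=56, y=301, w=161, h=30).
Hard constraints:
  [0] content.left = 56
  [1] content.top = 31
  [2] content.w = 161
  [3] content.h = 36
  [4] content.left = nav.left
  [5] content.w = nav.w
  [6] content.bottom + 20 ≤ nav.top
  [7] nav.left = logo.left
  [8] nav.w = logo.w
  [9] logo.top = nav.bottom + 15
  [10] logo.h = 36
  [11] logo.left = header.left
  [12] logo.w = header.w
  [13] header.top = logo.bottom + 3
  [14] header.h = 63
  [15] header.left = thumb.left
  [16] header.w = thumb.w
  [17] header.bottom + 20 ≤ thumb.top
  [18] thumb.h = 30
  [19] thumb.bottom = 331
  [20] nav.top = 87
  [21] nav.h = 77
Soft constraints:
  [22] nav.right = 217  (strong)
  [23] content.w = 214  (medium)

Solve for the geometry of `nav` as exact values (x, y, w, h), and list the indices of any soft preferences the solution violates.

1. nav.x = 56  [content.left = nav.left]
2. nav.w = 161  [content.w = nav.w]
3. nav.y = 87  [nav.top = 87]
4. nav.h = 77  [nav.h = 77]

nav = (x=56, y=87, w=161, h=77)
violated soft preferences: 23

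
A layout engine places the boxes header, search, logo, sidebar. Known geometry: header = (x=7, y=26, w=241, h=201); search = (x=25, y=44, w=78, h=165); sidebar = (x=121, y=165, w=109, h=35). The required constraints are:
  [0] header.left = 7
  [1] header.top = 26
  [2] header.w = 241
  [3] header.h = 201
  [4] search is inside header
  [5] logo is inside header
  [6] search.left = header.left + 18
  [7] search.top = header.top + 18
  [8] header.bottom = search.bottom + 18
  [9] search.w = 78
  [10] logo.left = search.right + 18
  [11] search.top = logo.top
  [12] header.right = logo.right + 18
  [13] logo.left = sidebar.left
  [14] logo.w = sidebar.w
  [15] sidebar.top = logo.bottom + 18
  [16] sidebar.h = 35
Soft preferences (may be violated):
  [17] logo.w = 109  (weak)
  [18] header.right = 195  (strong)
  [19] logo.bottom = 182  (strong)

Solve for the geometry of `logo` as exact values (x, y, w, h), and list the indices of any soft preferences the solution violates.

1. logo.x = 121  [logo.left = search.right + 18]
2. logo.y = 44  [search.top = logo.top]
3. logo.w = 109  [header.right = logo.right + 18]
4. logo.h = 103  [sidebar.top = logo.bottom + 18]

logo = (x=121, y=44, w=109, h=103)
violated soft preferences: 18, 19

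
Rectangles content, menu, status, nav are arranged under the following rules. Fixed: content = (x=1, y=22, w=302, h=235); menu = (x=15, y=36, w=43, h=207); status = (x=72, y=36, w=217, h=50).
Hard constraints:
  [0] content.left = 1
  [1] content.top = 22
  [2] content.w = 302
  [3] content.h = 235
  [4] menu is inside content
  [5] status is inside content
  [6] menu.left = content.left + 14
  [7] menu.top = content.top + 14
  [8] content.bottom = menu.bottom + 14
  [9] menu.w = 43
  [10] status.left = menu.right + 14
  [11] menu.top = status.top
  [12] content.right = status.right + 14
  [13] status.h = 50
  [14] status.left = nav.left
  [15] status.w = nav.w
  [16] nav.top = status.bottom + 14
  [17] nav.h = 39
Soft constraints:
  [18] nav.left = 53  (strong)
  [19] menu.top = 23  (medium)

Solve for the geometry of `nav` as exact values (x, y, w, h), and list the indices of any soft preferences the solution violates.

1. nav.x = 72  [status.left = nav.left]
2. nav.w = 217  [status.w = nav.w]
3. nav.y = 100  [nav.top = status.bottom + 14]
4. nav.h = 39  [nav.h = 39]

nav = (x=72, y=100, w=217, h=39)
violated soft preferences: 18, 19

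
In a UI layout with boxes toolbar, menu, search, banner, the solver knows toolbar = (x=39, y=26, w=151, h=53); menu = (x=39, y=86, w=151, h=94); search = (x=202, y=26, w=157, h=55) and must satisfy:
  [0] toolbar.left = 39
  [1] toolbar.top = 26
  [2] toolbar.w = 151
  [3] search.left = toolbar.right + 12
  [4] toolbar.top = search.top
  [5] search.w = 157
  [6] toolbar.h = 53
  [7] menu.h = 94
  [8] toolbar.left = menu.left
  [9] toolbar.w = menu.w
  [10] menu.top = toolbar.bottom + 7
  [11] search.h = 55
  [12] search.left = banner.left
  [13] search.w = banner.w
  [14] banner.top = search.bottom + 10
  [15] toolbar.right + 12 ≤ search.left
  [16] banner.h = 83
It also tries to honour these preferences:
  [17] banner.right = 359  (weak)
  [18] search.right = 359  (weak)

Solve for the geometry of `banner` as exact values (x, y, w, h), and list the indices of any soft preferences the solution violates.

banner = (x=202, y=91, w=157, h=83)
violated soft preferences: none

1. banner.x = 202  [search.left = banner.left]
2. banner.w = 157  [search.w = banner.w]
3. banner.y = 91  [banner.top = search.bottom + 10]
4. banner.h = 83  [banner.h = 83]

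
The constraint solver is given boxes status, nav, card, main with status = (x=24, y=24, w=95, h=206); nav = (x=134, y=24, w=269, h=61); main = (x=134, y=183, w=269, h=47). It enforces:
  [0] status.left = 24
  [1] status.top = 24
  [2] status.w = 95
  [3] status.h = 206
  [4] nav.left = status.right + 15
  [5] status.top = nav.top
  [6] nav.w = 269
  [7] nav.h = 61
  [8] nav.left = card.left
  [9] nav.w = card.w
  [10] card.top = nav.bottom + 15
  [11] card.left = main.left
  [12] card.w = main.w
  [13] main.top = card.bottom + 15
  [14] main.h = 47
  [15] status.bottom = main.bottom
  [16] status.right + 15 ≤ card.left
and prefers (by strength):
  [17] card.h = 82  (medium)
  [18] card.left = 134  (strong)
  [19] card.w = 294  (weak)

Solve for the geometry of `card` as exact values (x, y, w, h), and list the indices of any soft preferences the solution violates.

card = (x=134, y=100, w=269, h=68)
violated soft preferences: 17, 19

1. card.x = 134  [nav.left = card.left]
2. card.w = 269  [nav.w = card.w]
3. card.y = 100  [card.top = nav.bottom + 15]
4. card.h = 68  [main.top = card.bottom + 15]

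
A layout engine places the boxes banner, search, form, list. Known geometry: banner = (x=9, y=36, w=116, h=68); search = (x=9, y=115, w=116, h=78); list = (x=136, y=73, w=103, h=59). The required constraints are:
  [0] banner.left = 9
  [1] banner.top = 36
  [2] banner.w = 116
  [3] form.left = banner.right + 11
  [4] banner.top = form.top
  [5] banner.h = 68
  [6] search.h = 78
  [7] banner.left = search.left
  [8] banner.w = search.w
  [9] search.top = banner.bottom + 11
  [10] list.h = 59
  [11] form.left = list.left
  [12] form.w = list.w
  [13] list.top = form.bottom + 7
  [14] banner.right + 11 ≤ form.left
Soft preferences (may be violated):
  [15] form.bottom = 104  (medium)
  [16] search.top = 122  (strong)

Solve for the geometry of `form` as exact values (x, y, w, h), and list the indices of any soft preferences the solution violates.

form = (x=136, y=36, w=103, h=30)
violated soft preferences: 15, 16

1. form.x = 136  [form.left = banner.right + 11]
2. form.y = 36  [banner.top = form.top]
3. form.w = 103  [form.w = list.w]
4. form.h = 30  [list.top = form.bottom + 7]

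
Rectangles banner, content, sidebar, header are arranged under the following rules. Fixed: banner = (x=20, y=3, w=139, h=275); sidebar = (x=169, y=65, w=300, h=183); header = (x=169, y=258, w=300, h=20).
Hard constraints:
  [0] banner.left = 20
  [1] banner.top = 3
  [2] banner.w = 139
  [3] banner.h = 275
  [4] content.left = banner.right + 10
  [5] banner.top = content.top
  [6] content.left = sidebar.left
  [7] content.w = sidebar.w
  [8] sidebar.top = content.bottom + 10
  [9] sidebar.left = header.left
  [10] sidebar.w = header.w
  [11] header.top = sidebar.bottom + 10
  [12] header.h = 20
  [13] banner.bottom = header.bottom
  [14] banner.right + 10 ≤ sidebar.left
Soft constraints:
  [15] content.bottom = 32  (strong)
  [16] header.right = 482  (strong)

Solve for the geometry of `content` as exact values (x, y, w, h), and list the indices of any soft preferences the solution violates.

1. content.x = 169  [content.left = banner.right + 10]
2. content.y = 3  [banner.top = content.top]
3. content.w = 300  [content.w = sidebar.w]
4. content.h = 52  [sidebar.top = content.bottom + 10]

content = (x=169, y=3, w=300, h=52)
violated soft preferences: 15, 16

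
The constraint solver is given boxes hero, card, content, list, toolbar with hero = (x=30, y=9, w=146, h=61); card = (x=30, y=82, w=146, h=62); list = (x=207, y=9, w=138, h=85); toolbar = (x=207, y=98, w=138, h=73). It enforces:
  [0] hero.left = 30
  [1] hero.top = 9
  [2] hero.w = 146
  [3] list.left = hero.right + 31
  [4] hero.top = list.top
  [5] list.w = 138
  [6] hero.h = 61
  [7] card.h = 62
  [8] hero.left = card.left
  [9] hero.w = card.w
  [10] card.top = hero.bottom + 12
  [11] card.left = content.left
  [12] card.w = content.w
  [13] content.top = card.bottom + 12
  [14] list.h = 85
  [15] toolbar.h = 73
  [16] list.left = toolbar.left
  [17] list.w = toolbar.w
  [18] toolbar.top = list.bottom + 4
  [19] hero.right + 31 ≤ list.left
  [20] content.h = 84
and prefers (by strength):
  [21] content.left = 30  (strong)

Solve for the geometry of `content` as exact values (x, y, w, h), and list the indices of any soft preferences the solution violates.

content = (x=30, y=156, w=146, h=84)
violated soft preferences: none

1. content.x = 30  [card.left = content.left]
2. content.w = 146  [card.w = content.w]
3. content.y = 156  [content.top = card.bottom + 12]
4. content.h = 84  [content.h = 84]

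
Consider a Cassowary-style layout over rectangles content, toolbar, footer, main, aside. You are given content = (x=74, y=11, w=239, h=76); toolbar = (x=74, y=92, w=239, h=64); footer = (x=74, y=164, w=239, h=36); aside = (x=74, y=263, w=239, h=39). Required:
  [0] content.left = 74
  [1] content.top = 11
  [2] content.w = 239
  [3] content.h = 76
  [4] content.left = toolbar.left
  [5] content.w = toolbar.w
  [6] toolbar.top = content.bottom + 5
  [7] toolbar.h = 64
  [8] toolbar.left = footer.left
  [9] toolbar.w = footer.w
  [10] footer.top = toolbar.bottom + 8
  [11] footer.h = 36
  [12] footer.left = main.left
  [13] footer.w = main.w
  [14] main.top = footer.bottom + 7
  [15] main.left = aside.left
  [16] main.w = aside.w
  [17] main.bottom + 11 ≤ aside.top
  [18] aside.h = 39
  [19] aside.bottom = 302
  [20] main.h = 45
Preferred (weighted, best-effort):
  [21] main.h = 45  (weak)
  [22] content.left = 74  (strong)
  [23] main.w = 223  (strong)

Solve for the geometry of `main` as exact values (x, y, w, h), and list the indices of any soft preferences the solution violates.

main = (x=74, y=207, w=239, h=45)
violated soft preferences: 23

1. main.x = 74  [footer.left = main.left]
2. main.w = 239  [footer.w = main.w]
3. main.y = 207  [main.top = footer.bottom + 7]
4. main.h = 45  [main.h = 45]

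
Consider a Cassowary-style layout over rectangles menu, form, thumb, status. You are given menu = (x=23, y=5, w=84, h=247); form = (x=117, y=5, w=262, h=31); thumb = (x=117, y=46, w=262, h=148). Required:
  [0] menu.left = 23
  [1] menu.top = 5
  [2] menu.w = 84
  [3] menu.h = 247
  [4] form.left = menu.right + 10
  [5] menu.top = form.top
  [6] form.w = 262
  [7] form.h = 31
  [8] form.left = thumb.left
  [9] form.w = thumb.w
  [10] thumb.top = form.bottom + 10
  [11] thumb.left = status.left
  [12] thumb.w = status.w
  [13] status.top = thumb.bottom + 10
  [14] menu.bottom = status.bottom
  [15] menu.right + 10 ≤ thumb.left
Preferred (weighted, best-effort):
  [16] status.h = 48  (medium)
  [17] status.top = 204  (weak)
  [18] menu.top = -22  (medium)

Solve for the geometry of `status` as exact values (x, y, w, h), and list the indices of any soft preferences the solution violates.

1. status.x = 117  [thumb.left = status.left]
2. status.w = 262  [thumb.w = status.w]
3. status.y = 204  [status.top = thumb.bottom + 10]
4. status.h = 48  [menu.bottom = status.bottom]

status = (x=117, y=204, w=262, h=48)
violated soft preferences: 18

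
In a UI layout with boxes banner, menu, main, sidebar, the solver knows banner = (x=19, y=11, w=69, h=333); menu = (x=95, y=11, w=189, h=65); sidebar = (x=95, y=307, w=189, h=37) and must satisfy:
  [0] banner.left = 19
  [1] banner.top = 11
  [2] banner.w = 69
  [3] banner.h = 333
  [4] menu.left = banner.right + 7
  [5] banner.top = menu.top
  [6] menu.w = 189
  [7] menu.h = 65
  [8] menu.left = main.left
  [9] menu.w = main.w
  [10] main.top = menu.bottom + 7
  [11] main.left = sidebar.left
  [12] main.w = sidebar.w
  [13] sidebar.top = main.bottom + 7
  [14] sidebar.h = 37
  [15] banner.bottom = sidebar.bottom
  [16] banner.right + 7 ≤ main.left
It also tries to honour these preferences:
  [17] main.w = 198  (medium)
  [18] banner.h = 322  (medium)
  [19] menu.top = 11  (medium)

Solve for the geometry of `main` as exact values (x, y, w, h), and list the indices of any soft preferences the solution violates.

1. main.x = 95  [menu.left = main.left]
2. main.w = 189  [menu.w = main.w]
3. main.y = 83  [main.top = menu.bottom + 7]
4. main.h = 217  [sidebar.top = main.bottom + 7]

main = (x=95, y=83, w=189, h=217)
violated soft preferences: 17, 18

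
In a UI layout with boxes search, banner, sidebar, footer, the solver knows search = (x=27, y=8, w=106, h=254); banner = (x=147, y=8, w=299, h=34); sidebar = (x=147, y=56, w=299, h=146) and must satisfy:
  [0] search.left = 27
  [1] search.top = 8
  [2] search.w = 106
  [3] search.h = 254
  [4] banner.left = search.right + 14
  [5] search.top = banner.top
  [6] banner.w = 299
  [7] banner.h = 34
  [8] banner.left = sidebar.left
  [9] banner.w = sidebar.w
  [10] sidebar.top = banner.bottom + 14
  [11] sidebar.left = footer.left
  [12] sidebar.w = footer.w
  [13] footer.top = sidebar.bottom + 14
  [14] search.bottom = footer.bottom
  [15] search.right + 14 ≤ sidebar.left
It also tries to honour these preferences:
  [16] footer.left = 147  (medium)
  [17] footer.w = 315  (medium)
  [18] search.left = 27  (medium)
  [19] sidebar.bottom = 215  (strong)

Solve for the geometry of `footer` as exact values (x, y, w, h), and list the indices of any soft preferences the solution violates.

1. footer.x = 147  [sidebar.left = footer.left]
2. footer.w = 299  [sidebar.w = footer.w]
3. footer.y = 216  [footer.top = sidebar.bottom + 14]
4. footer.h = 46  [search.bottom = footer.bottom]

footer = (x=147, y=216, w=299, h=46)
violated soft preferences: 17, 19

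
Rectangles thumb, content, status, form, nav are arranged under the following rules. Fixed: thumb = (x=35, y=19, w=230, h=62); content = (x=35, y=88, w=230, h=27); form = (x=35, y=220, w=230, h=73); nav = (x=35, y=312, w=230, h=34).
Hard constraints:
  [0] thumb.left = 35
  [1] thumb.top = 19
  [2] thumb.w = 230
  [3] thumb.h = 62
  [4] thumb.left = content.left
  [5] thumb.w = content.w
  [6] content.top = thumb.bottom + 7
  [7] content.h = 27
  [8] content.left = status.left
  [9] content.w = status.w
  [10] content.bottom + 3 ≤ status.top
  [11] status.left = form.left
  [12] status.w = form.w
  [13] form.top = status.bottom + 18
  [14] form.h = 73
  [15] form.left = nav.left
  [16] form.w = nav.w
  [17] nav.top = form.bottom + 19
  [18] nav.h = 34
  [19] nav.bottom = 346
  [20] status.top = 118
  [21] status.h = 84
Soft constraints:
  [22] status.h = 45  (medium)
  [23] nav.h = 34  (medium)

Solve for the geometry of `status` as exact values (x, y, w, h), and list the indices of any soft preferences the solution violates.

1. status.x = 35  [content.left = status.left]
2. status.w = 230  [content.w = status.w]
3. status.y = 118  [status.top = 118]
4. status.h = 84  [status.h = 84]

status = (x=35, y=118, w=230, h=84)
violated soft preferences: 22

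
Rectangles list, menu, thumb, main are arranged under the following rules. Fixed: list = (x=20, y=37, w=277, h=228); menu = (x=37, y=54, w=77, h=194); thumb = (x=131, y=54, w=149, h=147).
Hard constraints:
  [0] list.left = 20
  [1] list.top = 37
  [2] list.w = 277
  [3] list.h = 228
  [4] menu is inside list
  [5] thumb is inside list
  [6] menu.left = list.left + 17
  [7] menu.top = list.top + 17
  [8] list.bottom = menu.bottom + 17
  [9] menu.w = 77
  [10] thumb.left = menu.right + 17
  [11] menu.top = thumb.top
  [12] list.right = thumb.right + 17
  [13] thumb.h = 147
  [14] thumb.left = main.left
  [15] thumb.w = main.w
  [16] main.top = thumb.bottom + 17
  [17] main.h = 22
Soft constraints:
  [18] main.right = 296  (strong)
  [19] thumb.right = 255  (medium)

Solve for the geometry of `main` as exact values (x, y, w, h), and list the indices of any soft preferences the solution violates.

1. main.x = 131  [thumb.left = main.left]
2. main.w = 149  [thumb.w = main.w]
3. main.y = 218  [main.top = thumb.bottom + 17]
4. main.h = 22  [main.h = 22]

main = (x=131, y=218, w=149, h=22)
violated soft preferences: 18, 19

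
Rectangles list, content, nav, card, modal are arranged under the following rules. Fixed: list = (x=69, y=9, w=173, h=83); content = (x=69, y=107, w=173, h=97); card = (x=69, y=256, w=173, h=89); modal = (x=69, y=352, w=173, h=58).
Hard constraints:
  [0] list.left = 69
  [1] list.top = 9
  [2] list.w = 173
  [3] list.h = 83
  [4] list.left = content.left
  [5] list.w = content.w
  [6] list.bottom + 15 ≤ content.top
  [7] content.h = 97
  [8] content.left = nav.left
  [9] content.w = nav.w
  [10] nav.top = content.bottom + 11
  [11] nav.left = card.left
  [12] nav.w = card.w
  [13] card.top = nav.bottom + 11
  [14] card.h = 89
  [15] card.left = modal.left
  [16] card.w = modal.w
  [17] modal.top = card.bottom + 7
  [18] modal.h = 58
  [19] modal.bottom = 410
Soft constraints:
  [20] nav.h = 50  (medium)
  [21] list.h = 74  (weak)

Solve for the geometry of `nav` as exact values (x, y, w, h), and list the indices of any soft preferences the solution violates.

1. nav.x = 69  [content.left = nav.left]
2. nav.w = 173  [content.w = nav.w]
3. nav.y = 215  [nav.top = content.bottom + 11]
4. nav.h = 30  [card.top = nav.bottom + 11]

nav = (x=69, y=215, w=173, h=30)
violated soft preferences: 20, 21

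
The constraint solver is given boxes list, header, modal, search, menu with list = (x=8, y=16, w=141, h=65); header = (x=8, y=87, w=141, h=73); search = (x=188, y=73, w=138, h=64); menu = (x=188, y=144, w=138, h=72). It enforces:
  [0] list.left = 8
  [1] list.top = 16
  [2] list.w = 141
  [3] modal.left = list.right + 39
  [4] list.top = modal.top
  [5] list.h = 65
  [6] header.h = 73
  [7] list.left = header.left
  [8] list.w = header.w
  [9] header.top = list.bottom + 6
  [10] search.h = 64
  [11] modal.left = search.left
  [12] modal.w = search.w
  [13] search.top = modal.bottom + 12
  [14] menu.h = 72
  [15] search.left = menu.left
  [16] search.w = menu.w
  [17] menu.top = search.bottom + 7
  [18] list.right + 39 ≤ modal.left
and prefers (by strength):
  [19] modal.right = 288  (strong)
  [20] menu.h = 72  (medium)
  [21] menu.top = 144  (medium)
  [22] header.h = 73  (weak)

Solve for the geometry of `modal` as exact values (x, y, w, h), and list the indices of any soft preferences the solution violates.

1. modal.x = 188  [modal.left = list.right + 39]
2. modal.y = 16  [list.top = modal.top]
3. modal.w = 138  [modal.w = search.w]
4. modal.h = 45  [search.top = modal.bottom + 12]

modal = (x=188, y=16, w=138, h=45)
violated soft preferences: 19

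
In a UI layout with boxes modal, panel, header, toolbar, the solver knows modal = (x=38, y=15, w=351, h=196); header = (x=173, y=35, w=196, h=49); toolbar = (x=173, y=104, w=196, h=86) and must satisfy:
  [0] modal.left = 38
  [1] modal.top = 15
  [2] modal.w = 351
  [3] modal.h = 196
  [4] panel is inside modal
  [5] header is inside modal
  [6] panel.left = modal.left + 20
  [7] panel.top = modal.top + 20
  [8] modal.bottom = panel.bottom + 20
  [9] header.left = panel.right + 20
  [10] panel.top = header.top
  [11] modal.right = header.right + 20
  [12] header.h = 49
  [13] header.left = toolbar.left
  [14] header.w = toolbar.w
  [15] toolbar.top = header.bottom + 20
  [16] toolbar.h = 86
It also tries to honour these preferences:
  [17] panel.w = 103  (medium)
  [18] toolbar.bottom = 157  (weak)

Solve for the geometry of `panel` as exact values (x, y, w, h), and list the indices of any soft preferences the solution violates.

panel = (x=58, y=35, w=95, h=156)
violated soft preferences: 17, 18

1. panel.x = 58  [panel.left = modal.left + 20]
2. panel.y = 35  [panel.top = modal.top + 20]
3. panel.h = 156  [modal.bottom = panel.bottom + 20]
4. panel.w = 95  [header.left = panel.right + 20]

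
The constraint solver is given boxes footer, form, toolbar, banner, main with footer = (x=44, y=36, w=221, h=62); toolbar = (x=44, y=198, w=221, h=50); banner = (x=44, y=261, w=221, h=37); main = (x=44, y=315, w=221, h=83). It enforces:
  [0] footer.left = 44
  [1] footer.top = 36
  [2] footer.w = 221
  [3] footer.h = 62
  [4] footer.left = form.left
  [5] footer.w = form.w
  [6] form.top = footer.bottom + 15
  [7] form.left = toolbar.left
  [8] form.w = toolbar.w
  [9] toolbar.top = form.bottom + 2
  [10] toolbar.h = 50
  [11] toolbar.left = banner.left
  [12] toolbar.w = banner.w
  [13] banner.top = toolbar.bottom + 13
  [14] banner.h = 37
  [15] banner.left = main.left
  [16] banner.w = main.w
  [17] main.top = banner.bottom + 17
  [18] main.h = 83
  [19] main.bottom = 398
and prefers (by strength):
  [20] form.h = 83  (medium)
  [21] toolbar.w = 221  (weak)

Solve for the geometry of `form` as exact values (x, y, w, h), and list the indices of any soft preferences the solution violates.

form = (x=44, y=113, w=221, h=83)
violated soft preferences: none

1. form.x = 44  [footer.left = form.left]
2. form.w = 221  [footer.w = form.w]
3. form.y = 113  [form.top = footer.bottom + 15]
4. form.h = 83  [toolbar.top = form.bottom + 2]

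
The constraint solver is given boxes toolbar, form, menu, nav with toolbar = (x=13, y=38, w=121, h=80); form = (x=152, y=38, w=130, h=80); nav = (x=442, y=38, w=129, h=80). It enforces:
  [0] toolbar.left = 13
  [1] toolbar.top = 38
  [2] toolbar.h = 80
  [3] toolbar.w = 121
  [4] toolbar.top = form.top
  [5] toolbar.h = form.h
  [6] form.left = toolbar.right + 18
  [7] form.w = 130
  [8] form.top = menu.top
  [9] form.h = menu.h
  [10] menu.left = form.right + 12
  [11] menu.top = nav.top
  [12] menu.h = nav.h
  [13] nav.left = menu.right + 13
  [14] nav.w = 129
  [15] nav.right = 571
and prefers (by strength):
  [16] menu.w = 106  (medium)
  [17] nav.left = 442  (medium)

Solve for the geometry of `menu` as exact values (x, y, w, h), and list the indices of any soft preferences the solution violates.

1. menu.y = 38  [form.top = menu.top]
2. menu.h = 80  [form.h = menu.h]
3. menu.x = 294  [menu.left = form.right + 12]
4. menu.w = 135  [nav.left = menu.right + 13]

menu = (x=294, y=38, w=135, h=80)
violated soft preferences: 16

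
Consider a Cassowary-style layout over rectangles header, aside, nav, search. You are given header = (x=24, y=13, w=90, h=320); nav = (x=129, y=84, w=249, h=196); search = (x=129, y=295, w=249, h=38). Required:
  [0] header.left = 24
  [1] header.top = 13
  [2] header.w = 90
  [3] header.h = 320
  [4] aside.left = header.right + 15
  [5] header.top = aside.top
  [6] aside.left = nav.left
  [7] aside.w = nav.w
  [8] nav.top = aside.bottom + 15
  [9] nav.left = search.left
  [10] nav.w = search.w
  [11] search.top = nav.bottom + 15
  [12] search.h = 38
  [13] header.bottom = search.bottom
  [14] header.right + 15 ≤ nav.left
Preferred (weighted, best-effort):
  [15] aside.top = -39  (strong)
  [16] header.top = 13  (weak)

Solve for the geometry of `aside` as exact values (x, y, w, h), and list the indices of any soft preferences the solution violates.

aside = (x=129, y=13, w=249, h=56)
violated soft preferences: 15

1. aside.x = 129  [aside.left = header.right + 15]
2. aside.y = 13  [header.top = aside.top]
3. aside.w = 249  [aside.w = nav.w]
4. aside.h = 56  [nav.top = aside.bottom + 15]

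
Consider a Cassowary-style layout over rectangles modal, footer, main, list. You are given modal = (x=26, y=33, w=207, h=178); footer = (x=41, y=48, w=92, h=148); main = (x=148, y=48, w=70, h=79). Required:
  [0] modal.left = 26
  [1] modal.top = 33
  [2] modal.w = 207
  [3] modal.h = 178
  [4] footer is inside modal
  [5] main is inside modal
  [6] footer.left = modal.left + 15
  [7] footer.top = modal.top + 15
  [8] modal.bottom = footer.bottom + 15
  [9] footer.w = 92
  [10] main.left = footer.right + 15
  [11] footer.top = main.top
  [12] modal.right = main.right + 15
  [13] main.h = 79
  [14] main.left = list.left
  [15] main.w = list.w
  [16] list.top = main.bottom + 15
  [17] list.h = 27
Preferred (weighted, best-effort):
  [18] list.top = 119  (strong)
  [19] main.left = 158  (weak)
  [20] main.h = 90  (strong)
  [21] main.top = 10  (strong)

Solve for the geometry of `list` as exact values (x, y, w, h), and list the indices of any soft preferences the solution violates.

list = (x=148, y=142, w=70, h=27)
violated soft preferences: 18, 19, 20, 21

1. list.x = 148  [main.left = list.left]
2. list.w = 70  [main.w = list.w]
3. list.y = 142  [list.top = main.bottom + 15]
4. list.h = 27  [list.h = 27]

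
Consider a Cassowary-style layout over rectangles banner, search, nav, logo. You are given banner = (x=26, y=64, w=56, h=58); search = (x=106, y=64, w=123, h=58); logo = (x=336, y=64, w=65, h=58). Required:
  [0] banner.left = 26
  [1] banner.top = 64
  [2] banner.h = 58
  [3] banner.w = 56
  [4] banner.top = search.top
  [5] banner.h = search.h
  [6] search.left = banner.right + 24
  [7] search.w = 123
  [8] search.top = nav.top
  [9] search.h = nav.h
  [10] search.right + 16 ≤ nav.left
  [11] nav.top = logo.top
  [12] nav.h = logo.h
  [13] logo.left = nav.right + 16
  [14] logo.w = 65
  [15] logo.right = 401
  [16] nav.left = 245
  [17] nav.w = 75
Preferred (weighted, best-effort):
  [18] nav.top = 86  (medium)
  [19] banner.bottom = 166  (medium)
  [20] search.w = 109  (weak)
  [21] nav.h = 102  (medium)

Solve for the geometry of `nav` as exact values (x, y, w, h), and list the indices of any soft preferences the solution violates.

nav = (x=245, y=64, w=75, h=58)
violated soft preferences: 18, 19, 20, 21

1. nav.y = 64  [search.top = nav.top]
2. nav.h = 58  [search.h = nav.h]
3. nav.x = 245  [nav.left = 245]
4. nav.w = 75  [nav.w = 75]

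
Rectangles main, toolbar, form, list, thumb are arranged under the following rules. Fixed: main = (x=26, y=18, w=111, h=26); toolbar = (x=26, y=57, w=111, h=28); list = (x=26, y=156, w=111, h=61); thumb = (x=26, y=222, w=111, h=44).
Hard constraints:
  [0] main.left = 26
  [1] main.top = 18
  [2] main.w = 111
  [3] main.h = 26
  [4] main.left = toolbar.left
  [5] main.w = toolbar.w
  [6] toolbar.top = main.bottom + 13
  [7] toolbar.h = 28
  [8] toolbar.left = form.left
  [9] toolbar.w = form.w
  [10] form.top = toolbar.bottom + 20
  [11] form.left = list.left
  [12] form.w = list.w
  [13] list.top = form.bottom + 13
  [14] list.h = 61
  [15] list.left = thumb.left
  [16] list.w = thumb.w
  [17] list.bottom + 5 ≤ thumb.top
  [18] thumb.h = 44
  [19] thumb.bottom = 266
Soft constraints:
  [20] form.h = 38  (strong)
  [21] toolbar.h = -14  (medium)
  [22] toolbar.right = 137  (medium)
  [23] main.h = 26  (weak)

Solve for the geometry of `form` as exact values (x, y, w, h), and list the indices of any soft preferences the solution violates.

1. form.x = 26  [toolbar.left = form.left]
2. form.w = 111  [toolbar.w = form.w]
3. form.y = 105  [form.top = toolbar.bottom + 20]
4. form.h = 38  [list.top = form.bottom + 13]

form = (x=26, y=105, w=111, h=38)
violated soft preferences: 21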